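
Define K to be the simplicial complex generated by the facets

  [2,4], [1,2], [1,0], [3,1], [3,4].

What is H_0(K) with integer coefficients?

Order the vertices as 0 < 1 < 2 < 3 < 4. Listing each simplex with vertices in this order, K has dimension 1 with simplices:

  0-simplices (5): [0], [1], [2], [3], [4]
  1-simplices (5): [0,1], [1,2], [1,3], [2,4], [3,4]

giving chain groups C_0 ≅ Z^5, C_1 ≅ Z^5.

Boundary ∂_1: C_1 → C_0 maps an edge to its endpoints' difference, ∂[p,q] = q − p. For instance
  ∂[1,2] = [2] − [1].
The resulting 5×5 matrix has rank 4, and its Smith normal form has invariant factors (1,1,1,1).

Reading off H_k = ker ∂_k / im ∂_{k+1}:

  H_0: rank C_0 − rank ∂_1 = 5 − 4 = 1, and the invariant factors of ∂_1 are all 1, so H_0 ≅ Z.

H_0 ≅ Z.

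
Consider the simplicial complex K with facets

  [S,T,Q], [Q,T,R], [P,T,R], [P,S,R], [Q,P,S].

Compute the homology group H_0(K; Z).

Fix the vertex order P < Q < R < S < T and write every simplex with vertices in increasing order. Then dim K = 2 and the simplices of K are:

  0-simplices (5): P, Q, R, S, T
  1-simplices (10): PQ, PR, PS, PT, QR, QS, QT, RS, RT, ST
  2-simplices (5): PQS, PRS, PRT, QRT, QST

Hence C_0 ≅ Z^5, C_1 ≅ Z^10, C_2 ≅ Z^5.

Boundary ∂_1: C_1 → C_0 sends each edge [p,q] (with p < q) to q − p.
This gives a 5×10 integer matrix of rank 4; reducing to Smith normal form yields diagonal entries (1,1,1,1).

The boundary map ∂_2: C_2 → C_1 acts by ∂[p,q,r] = [q,r] − [p,r] + [p,q]. For instance
  ∂QRT = RT − QT + QR,
  ∂PRT = RT − PT + PR.
This gives a 10×5 integer matrix of rank 5; reducing to Smith normal form yields diagonal entries (1,1,1,1,1).

Reading off H_k = ker ∂_k / im ∂_{k+1}:

  H_0: rank C_0 − rank ∂_1 = 5 − 4 = 1, and the invariant factors of ∂_1 are all 1, so H_0 = Z.

(K is a triangulation of the Möbius band.)

H_0 = Z.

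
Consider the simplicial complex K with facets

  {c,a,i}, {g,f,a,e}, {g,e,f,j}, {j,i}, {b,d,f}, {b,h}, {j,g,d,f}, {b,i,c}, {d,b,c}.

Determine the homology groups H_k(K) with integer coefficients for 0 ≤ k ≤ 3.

H_0 = Z,  H_1 = Z^2,  H_2 = 0,  H_3 = 0.

We work with the vertex ordering a < b < c < d < e < f < g < h < i < j. The simplices of K, each written with vertices in increasing order, are:

  0-simplices (10): a, b, c, d, e, f, g, h, i, j
  1-simplices (22): ac, ae, af, ag, ai, bc, bd, bf, bh, bi, cd, ci, df, dg, dj, ef, eg, ej, fg, fj, gj, ij
  2-simplices (14): aci, aef, aeg, afg, bcd, bci, bdf, dfg, dfj, dgj, efg, efj, egj, fgj
  3-simplices (3): aefg, dfgj, efgj

so the chain groups are C_0 ≅ Z^10, C_1 ≅ Z^22, C_2 ≅ Z^14, C_3 ≅ Z^3.

The boundary map ∂_1: C_1 → C_0 maps an edge to its endpoints' difference, ∂[p,q] = q − p. For instance
  ∂eg = g − e.
The 10×22 boundary matrix has rank 9 and Smith normal form diag(1,1,1,1,1,1,1,1,1).

Boundary ∂_2: C_2 → C_1 sends each 2-simplex [p,q,r] to [q,r] − [p,r] + [p,q]. For instance
  ∂afg = fg − ag + af,
  ∂aci = ci − ai + ac.
The resulting 22×14 matrix has rank 11, and its Smith normal form has invariant factors (1,1,1,1,1,1,1,1,1,1,1).

Boundary ∂_3: C_3 → C_2 sends each 3-simplex σ to the alternating sum Σ_i (−1)^i (σ with its i-th vertex removed). For instance
  ∂aefg = efg − afg + aeg − aef,
  ∂efgj = fgj − egj + efj − efg.
The resulting 14×3 matrix has rank 3, and its Smith normal form has invariant factors (1,1,1).

From H_k ≅ ker(∂_k) / im(∂_{k+1}) we obtain:

  H_0: rank C_0 − rank ∂_1 = 10 − 9 = 1, and the invariant factors of ∂_1 are all 1, so H_0 = Z.
  H_1: rank ker ∂_1 − rank ∂_2 = (22 − 9) − 11 = 2, and the invariant factors of ∂_2 are all 1, so H_1 = Z^2.
  H_2: rank ker ∂_2 − rank ∂_3 = (14 − 11) − 3 = 0, and the invariant factors of ∂_3 are all 1, so H_2 = 0.
  H_3: rank ker ∂_3 − rank ∂_4 = (3 − 3) − 0 = 0, and there is no ∂_4, so H_3 = 0.

As a check, the Euler characteristic is 10 − 22 + 14 − 3 = -1, which agrees with 1 − 2 + 0 − 0 = -1.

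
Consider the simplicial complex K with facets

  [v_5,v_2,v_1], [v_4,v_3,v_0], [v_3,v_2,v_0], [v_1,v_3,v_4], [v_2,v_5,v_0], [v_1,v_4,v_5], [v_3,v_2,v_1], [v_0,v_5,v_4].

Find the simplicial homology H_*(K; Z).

Fix the vertex order v_0 < v_1 < v_2 < v_3 < v_4 < v_5 and write every simplex with vertices in increasing order. Then dim K = 2 and the simplices of K are:

  0-simplices (6): [v_0], [v_1], [v_2], [v_3], [v_4], [v_5]
  1-simplices (12): [v_0,v_2], [v_0,v_3], [v_0,v_4], [v_0,v_5], [v_1,v_2], [v_1,v_3], [v_1,v_4], [v_1,v_5], [v_2,v_3], [v_2,v_5], [v_3,v_4], [v_4,v_5]
  2-simplices (8): [v_0,v_2,v_3], [v_0,v_2,v_5], [v_0,v_3,v_4], [v_0,v_4,v_5], [v_1,v_2,v_3], [v_1,v_2,v_5], [v_1,v_3,v_4], [v_1,v_4,v_5]

so the chain groups are C_0 ≅ Z^6, C_1 ≅ Z^12, C_2 ≅ Z^8.

∂_1: C_1 → C_0 maps an edge to its endpoints' difference, ∂[p,q] = q − p. For instance
  ∂[v_2,v_5] = [v_5] − [v_2].
The 6×12 boundary matrix has rank 5 and Smith normal form diag(1,1,1,1,1).

∂_2: C_2 → C_1 acts by ∂[p,q,r] = [q,r] − [p,r] + [p,q]. For instance
  ∂[v_1,v_2,v_5] = [v_2,v_5] − [v_1,v_5] + [v_1,v_2],
  ∂[v_0,v_2,v_3] = [v_2,v_3] − [v_0,v_3] + [v_0,v_2].
The 12×8 boundary matrix has rank 7 and Smith normal form diag(1,1,1,1,1,1,1).

Reading off H_k = ker ∂_k / im ∂_{k+1}:

  H_0: rank C_0 − rank ∂_1 = 6 − 5 = 1, and the invariant factors of ∂_1 are all 1, so H_0 = Z.
  H_1: rank ker ∂_1 − rank ∂_2 = (12 − 5) − 7 = 0, and the invariant factors of ∂_2 are all 1, so H_1 = 0.
  H_2: rank ker ∂_2 − rank ∂_3 = (8 − 7) − 0 = 1, and there is no ∂_3, so H_2 = Z.

H_0 ≅ Z,  H_1 = 0,  H_2 ≅ Z.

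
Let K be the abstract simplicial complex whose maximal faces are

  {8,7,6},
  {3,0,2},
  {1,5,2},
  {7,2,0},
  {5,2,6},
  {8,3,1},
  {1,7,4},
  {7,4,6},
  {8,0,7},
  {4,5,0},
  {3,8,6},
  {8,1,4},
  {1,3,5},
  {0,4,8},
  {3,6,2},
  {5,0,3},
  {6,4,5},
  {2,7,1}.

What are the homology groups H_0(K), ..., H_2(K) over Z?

We work with the vertex ordering 0 < 1 < 2 < 3 < 4 < 5 < 6 < 7 < 8. The simplices of K, each written with vertices in increasing order, are:

  0-simplices (9): [0], [1], [2], [3], [4], [5], [6], [7], [8]
  1-simplices (27): (27 of them)
  2-simplices (18): [0,2,3], [0,2,7], [0,3,5], [0,4,5], [0,4,8], [0,7,8], [1,2,5], [1,2,7], [1,3,5], [1,3,8], [1,4,7], [1,4,8], [2,3,6], [2,5,6], [3,6,8], [4,5,6], [4,6,7], [6,7,8]

giving chain groups C_0 ≅ Z^9, C_1 ≅ Z^27, C_2 ≅ Z^18.

The boundary map ∂_1: C_1 → C_0 is given by ∂[p,q] = [q] − [p]. For instance
  ∂[3,8] = [8] − [3].
The 9×27 boundary matrix has rank 8 and Smith normal form diag(1,1,1,1,1,1,1,1).

Boundary ∂_2: C_2 → C_1 maps a triangle to the signed sum of its edges. For instance
  ∂[4,6,7] = [6,7] − [4,7] + [4,6],
  ∂[1,2,5] = [2,5] − [1,5] + [1,2].
The 27×18 boundary matrix has rank 18 and Smith normal form diag(1,1,1,1,1,1,1,1,1,1,1,1,1,1,1,1,1,2).

From H_k ≅ ker(∂_k) / im(∂_{k+1}) we obtain:

  H_0: rank C_0 − rank ∂_1 = 9 − 8 = 1, and the invariant factors of ∂_1 are all 1, so H_0 = Z.
  H_1: rank ker ∂_1 − rank ∂_2 = (27 − 8) − 18 = 1, and ∂_2 has invariant factor 2 > 1, so H_1 = Z ⊕ Z_2.
  H_2: rank ker ∂_2 − rank ∂_3 = (18 − 18) − 0 = 0, and there is no ∂_3, so H_2 = 0.

H_0 = Z,  H_1 = Z ⊕ Z_2,  H_2 = 0.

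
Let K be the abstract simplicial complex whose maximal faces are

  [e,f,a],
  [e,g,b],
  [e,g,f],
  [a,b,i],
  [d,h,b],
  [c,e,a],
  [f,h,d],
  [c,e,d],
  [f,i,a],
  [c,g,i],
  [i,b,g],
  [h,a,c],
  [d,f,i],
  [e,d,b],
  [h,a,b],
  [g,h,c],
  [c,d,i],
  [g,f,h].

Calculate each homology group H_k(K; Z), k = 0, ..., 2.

Fix the vertex order a < b < c < d < e < f < g < h < i and write every simplex with vertices in increasing order. Then dim K = 2 and the simplices of K are:

  0-simplices (9): a, b, c, d, e, f, g, h, i
  1-simplices (27): ab, ac, ae, af, ah, ai, bd, be, bg, bh, bi, cd, ce, cg, ch, ci, de, df, dh, di, ef, eg, fg, fh, fi, gh, gi
  2-simplices (18): abh, abi, ace, ach, aef, afi, bde, bdh, beg, bgi, cde, cdi, cgh, cgi, dfh, dfi, efg, fgh

so the chain groups are C_0 ≅ Z^9, C_1 ≅ Z^27, C_2 ≅ Z^18.

The boundary map ∂_1: C_1 → C_0 is given by ∂[p,q] = [q] − [p].
As a 9×27 matrix over Z this has rank 8, with invariant factors (1,1,1,1,1,1,1,1).

∂_2: C_2 → C_1 maps a triangle to the signed sum of its edges. For instance
  ∂bgi = gi − bi + bg,
  ∂abh = bh − ah + ab.
The resulting 27×18 matrix has rank 17, and its Smith normal form has invariant factors (1,1,1,1,1,1,1,1,1,1,1,1,1,1,1,1,1).

From H_k ≅ ker(∂_k) / im(∂_{k+1}) we obtain:

  H_0: rank C_0 − rank ∂_1 = 9 − 8 = 1, and the invariant factors of ∂_1 are all 1, so H_0 ≅ Z.
  H_1: rank ker ∂_1 − rank ∂_2 = (27 − 8) − 17 = 2, and the invariant factors of ∂_2 are all 1, so H_1 ≅ Z^2.
  H_2: rank ker ∂_2 − rank ∂_3 = (18 − 17) − 0 = 1, and there is no ∂_3, so H_2 ≅ Z.

As a check, the Euler characteristic is 9 − 27 + 18 = 0, which agrees with 1 − 2 + 1 = 0.
(K is a triangulation of the torus T^2.)

H_0 = Z,  H_1 = Z^2,  H_2 = Z.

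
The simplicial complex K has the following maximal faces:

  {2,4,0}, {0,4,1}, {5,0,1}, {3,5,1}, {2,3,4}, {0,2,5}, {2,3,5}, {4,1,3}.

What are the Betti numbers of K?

b_0 = 1, b_1 = 0, b_2 = 1.

We work with the vertex ordering 0 < 1 < 2 < 3 < 4 < 5. The simplices of K, each written with vertices in increasing order, are:

  0-simplices (6): [0], [1], [2], [3], [4], [5]
  1-simplices (12): [0,1], [0,2], [0,4], [0,5], [1,3], [1,4], [1,5], [2,3], [2,4], [2,5], [3,4], [3,5]
  2-simplices (8): [0,1,4], [0,1,5], [0,2,4], [0,2,5], [1,3,4], [1,3,5], [2,3,4], [2,3,5]

so the chain groups are C_0 ≅ Z^6, C_1 ≅ Z^12, C_2 ≅ Z^8.

The boundary map ∂_1: C_1 → C_0 maps an edge to its endpoints' difference, ∂[p,q] = q − p.
This gives a 6×12 integer matrix of rank 5; reducing to Smith normal form yields diagonal entries (1,1,1,1,1).

Boundary ∂_2: C_2 → C_1 acts by ∂[p,q,r] = [q,r] − [p,r] + [p,q]. For instance
  ∂[1,3,5] = [3,5] − [1,5] + [1,3],
  ∂[0,2,4] = [2,4] − [0,4] + [0,2].
The 12×8 boundary matrix has rank 7 and Smith normal form diag(1,1,1,1,1,1,1).

From H_k ≅ ker(∂_k) / im(∂_{k+1}) we obtain:

  H_0: rank C_0 − rank ∂_1 = 6 − 5 = 1, and the invariant factors of ∂_1 are all 1, so H_0 ≅ Z.
  H_1: rank ker ∂_1 − rank ∂_2 = (12 − 5) − 7 = 0, and the invariant factors of ∂_2 are all 1, so H_1 ≅ 0.
  H_2: rank ker ∂_2 − rank ∂_3 = (8 − 7) − 0 = 1, and there is no ∂_3, so H_2 ≅ Z.

Hence the Betti numbers are b_0 = 1, b_1 = 0, b_2 = 1.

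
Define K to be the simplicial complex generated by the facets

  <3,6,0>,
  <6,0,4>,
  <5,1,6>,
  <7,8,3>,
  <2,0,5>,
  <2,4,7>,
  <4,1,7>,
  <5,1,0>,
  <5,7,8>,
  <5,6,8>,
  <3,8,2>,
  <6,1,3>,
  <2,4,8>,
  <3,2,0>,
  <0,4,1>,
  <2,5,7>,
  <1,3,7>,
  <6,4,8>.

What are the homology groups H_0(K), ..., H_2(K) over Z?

We work with the vertex ordering 0 < 1 < 2 < 3 < 4 < 5 < 6 < 7 < 8. The simplices of K, each written with vertices in increasing order, are:

  0-simplices (9): [0], [1], [2], [3], [4], [5], [6], [7], [8]
  1-simplices (27): (27 of them)
  2-simplices (18): [0,1,4], [0,1,5], [0,2,3], [0,2,5], [0,3,6], [0,4,6], [1,3,6], [1,3,7], [1,4,7], [1,5,6], [2,3,8], [2,4,7], [2,4,8], [2,5,7], [3,7,8], [4,6,8], [5,6,8], [5,7,8]

so the chain groups are C_0 ≅ Z^9, C_1 ≅ Z^27, C_2 ≅ Z^18.

The boundary map ∂_1: C_1 → C_0 sends each edge [p,q] (with p < q) to q − p. For instance
  ∂[0,5] = [5] − [0].
The resulting 9×27 matrix has rank 8, and its Smith normal form has invariant factors (1,1,1,1,1,1,1,1).

Boundary ∂_2: C_2 → C_1 sends each 2-simplex [p,q,r] to [q,r] − [p,r] + [p,q]. For instance
  ∂[0,4,6] = [4,6] − [0,6] + [0,4],
  ∂[2,3,8] = [3,8] − [2,8] + [2,3].
The 27×18 boundary matrix has rank 18 and Smith normal form diag(1,1,1,1,1,1,1,1,1,1,1,1,1,1,1,1,1,2).

Now H_k = ker ∂_k / im ∂_{k+1}, so:

  H_0: rank C_0 − rank ∂_1 = 9 − 8 = 1, and the invariant factors of ∂_1 are all 1, so H_0 = Z.
  H_1: rank ker ∂_1 − rank ∂_2 = (27 − 8) − 18 = 1, and ∂_2 has invariant factor 2 > 1, so H_1 = Z ⊕ Z_2.
  H_2: rank ker ∂_2 − rank ∂_3 = (18 − 18) − 0 = 0, and there is no ∂_3, so H_2 = 0.

(K is a triangulation of the Klein bottle.)

H_0 = Z,  H_1 = Z ⊕ Z_2,  H_2 = 0.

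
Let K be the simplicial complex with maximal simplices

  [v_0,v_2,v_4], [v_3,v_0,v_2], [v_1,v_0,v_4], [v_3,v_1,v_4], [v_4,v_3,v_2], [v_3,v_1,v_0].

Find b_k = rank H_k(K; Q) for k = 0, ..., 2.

b_0 = 1, b_1 = 0, b_2 = 1.

Take the total order v_0 < v_1 < v_2 < v_3 < v_4 on the vertex set. Then K (dimension 2) consists of the simplices:

  0-simplices (5): [v_0], [v_1], [v_2], [v_3], [v_4]
  1-simplices (9): [v_0,v_1], [v_0,v_2], [v_0,v_3], [v_0,v_4], [v_1,v_3], [v_1,v_4], [v_2,v_3], [v_2,v_4], [v_3,v_4]
  2-simplices (6): [v_0,v_1,v_3], [v_0,v_1,v_4], [v_0,v_2,v_3], [v_0,v_2,v_4], [v_1,v_3,v_4], [v_2,v_3,v_4]

so the chain groups are C_0 ≅ Z^5, C_1 ≅ Z^9, C_2 ≅ Z^6.

The boundary map ∂_1: C_1 → C_0 maps an edge to its endpoints' difference, ∂[p,q] = q − p. For instance
  ∂[v_1,v_3] = [v_3] − [v_1].
The resulting 5×9 matrix has rank 4, and its Smith normal form has invariant factors (1,1,1,1).

∂_2: C_2 → C_1 sends each 2-simplex [p,q,r] to [q,r] − [p,r] + [p,q]. For instance
  ∂[v_0,v_2,v_4] = [v_2,v_4] − [v_0,v_4] + [v_0,v_2],
  ∂[v_1,v_3,v_4] = [v_3,v_4] − [v_1,v_4] + [v_1,v_3].
The 9×6 boundary matrix has rank 5 and Smith normal form diag(1,1,1,1,1).

Computing H_k = (kernel of ∂_k) / (image of ∂_{k+1}):

  H_0: rank C_0 − rank ∂_1 = 5 − 4 = 1, and the invariant factors of ∂_1 are all 1, so H_0 = Z.
  H_1: rank ker ∂_1 − rank ∂_2 = (9 − 4) − 5 = 0, and the invariant factors of ∂_2 are all 1, so H_1 = 0.
  H_2: rank ker ∂_2 − rank ∂_3 = (6 − 5) − 0 = 1, and there is no ∂_3, so H_2 = Z.

As a check, the Euler characteristic is 5 − 9 + 6 = 2, which agrees with 1 − 0 + 1 = 2.

Hence the Betti numbers are b_0 = 1, b_1 = 0, b_2 = 1.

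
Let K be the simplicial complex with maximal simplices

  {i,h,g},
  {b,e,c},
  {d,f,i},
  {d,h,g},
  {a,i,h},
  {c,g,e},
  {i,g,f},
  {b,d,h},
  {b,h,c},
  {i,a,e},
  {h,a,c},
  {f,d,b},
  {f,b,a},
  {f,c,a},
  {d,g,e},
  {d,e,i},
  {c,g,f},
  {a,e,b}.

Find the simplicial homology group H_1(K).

We work with the vertex ordering a < b < c < d < e < f < g < h < i. The simplices of K, each written with vertices in increasing order, are:

  0-simplices (9): a, b, c, d, e, f, g, h, i
  1-simplices (27): ab, ac, ae, af, ah, ai, bc, bd, be, bf, bh, ce, cf, cg, ch, de, df, dg, dh, di, eg, ei, fg, fi, gh, gi, hi
  2-simplices (18): abe, abf, acf, ach, aei, ahi, bce, bch, bdf, bdh, ceg, cfg, deg, dei, dfi, dgh, fgi, ghi

Hence C_0 ≅ Z^9, C_1 ≅ Z^27, C_2 ≅ Z^18.

∂_1: C_1 → C_0 sends each edge [p,q] (with p < q) to q − p. For instance
  ∂ei = i − e.
This gives a 9×27 integer matrix of rank 8; reducing to Smith normal form yields diagonal entries (1,1,1,1,1,1,1,1).

∂_2: C_2 → C_1 maps a triangle to the signed sum of its edges. For instance
  ∂bch = ch − bh + bc,
  ∂bdh = dh − bh + bd.
This gives a 27×18 integer matrix of rank 18; reducing to Smith normal form yields diagonal entries (1,1,1,1,1,1,1,1,1,1,1,1,1,1,1,1,1,2).

Reading off H_k = ker ∂_k / im ∂_{k+1}:

  H_1: rank ker ∂_1 − rank ∂_2 = (27 − 8) − 18 = 1, and ∂_2 has invariant factor 2 > 1, so H_1 ≅ Z × Z/2.

(K is a triangulation of the Klein bottle.)

H_1 = Z × Z/2.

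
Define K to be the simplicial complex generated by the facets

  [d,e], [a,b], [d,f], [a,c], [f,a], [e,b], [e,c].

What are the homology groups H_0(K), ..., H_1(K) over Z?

H_0 = Z,  H_1 = Z^2.

Fix the vertex order a < b < c < d < e < f and write every simplex with vertices in increasing order. Then dim K = 1 and the simplices of K are:

  0-simplices (6): a, b, c, d, e, f
  1-simplices (7): ab, ac, af, be, ce, de, df

so the chain groups are C_0 ≅ Z^6, C_1 ≅ Z^7.

∂_1: C_1 → C_0 is given by ∂[p,q] = [q] − [p]. For instance
  ∂be = e − b.
The 6×7 boundary matrix has rank 5 and Smith normal form diag(1,1,1,1,1).

Now H_k = ker ∂_k / im ∂_{k+1}, so:

  H_0: rank C_0 − rank ∂_1 = 6 − 5 = 1, and the invariant factors of ∂_1 are all 1, so H_0 ≅ Z.
  H_1: rank ker ∂_1 − rank ∂_2 = (7 − 5) − 0 = 2, and there is no ∂_2, so H_1 ≅ Z^2.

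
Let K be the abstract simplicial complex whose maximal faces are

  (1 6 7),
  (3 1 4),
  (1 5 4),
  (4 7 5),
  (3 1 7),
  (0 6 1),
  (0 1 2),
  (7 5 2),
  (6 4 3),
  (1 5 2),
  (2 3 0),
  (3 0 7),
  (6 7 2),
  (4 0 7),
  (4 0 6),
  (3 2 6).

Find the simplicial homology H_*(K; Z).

H_0 ≅ Z,  H_1 ≅ Z^2,  H_2 ≅ Z.

Fix the vertex order 0 < 1 < 2 < 3 < 4 < 5 < 6 < 7 and write every simplex with vertices in increasing order. Then dim K = 2 and the simplices of K are:

  0-simplices (8): [0], [1], [2], [3], [4], [5], [6], [7]
  1-simplices (24): (24 of them)
  2-simplices (16): [0,1,2], [0,1,6], [0,2,3], [0,3,7], [0,4,6], [0,4,7], [1,2,5], [1,3,4], [1,3,7], [1,4,5], [1,6,7], [2,3,6], [2,5,7], [2,6,7], [3,4,6], [4,5,7]

Hence C_0 ≅ Z^8, C_1 ≅ Z^24, C_2 ≅ Z^16.

∂_1: C_1 → C_0 maps an edge to its endpoints' difference, ∂[p,q] = q − p. For instance
  ∂[0,2] = [2] − [0].
The resulting 8×24 matrix has rank 7, and its Smith normal form has invariant factors (1,1,1,1,1,1,1).

The boundary map ∂_2: C_2 → C_1 acts by ∂[p,q,r] = [q,r] − [p,r] + [p,q]. For instance
  ∂[1,4,5] = [4,5] − [1,5] + [1,4],
  ∂[1,6,7] = [6,7] − [1,7] + [1,6].
As a 24×16 matrix over Z this has rank 15, with invariant factors (1,1,1,1,1,1,1,1,1,1,1,1,1,1,1).

Now H_k = ker ∂_k / im ∂_{k+1}, so:

  H_0: rank C_0 − rank ∂_1 = 8 − 7 = 1, and the invariant factors of ∂_1 are all 1, so H_0 ≅ Z.
  H_1: rank ker ∂_1 − rank ∂_2 = (24 − 7) − 15 = 2, and the invariant factors of ∂_2 are all 1, so H_1 ≅ Z^2.
  H_2: rank ker ∂_2 − rank ∂_3 = (16 − 15) − 0 = 1, and there is no ∂_3, so H_2 ≅ Z.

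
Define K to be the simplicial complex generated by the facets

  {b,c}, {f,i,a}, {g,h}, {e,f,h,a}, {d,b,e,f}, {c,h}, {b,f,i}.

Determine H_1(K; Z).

H_1 ≅ Z.

K has 9 vertices, 17 edges, 10 triangles, 2 3-simplices.
rank ∂_1 = 8, rank ∂_2 = 8 ⇒ b_1 = 17 − 8 − 8 = 1; all invariant factors of ∂_2 are 1 so no torsion. So H_1 = Z.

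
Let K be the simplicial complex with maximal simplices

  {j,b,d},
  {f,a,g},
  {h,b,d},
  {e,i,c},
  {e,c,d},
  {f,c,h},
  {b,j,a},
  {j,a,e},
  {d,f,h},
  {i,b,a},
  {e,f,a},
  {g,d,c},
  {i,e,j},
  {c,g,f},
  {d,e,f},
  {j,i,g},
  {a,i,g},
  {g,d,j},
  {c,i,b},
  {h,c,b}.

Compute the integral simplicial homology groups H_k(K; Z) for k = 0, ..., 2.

Fix the vertex order a < b < c < d < e < f < g < h < i < j and write every simplex with vertices in increasing order. Then dim K = 2 and the simplices of K are:

  0-simplices (10): a, b, c, d, e, f, g, h, i, j
  1-simplices (30): ab, ae, af, ag, ai, aj, bc, bd, bh, bi, bj, cd, ce, cf, cg, ch, ci, de, df, dg, dh, dj, ef, ei, ej, fg, fh, gi, gj, ij
  2-simplices (20): abi, abj, aef, aej, afg, agi, bch, bci, bdh, bdj, cde, cdg, cei, cfg, cfh, def, dfh, dgj, eij, gij

so the chain groups are C_0 ≅ Z^10, C_1 ≅ Z^30, C_2 ≅ Z^20.

∂_1: C_1 → C_0 sends each edge [p,q] (with p < q) to q − p. For instance
  ∂df = f − d.
As a 10×30 matrix over Z this has rank 9, with invariant factors (1,1,1,1,1,1,1,1,1).

Boundary ∂_2: C_2 → C_1 acts by ∂[p,q,r] = [q,r] − [p,r] + [p,q]. For instance
  ∂bdh = dh − bh + bd,
  ∂cde = de − ce + cd.
As a 30×20 matrix over Z this has rank 20, with invariant factors (1,1,1,1,1,1,1,1,1,1,1,1,1,1,1,1,1,1,1,2).

Now H_k = ker ∂_k / im ∂_{k+1}, so:

  H_0: rank C_0 − rank ∂_1 = 10 − 9 = 1, and the invariant factors of ∂_1 are all 1, so H_0 = Z.
  H_1: rank ker ∂_1 − rank ∂_2 = (30 − 9) − 20 = 1, and ∂_2 has invariant factor 2 > 1, so H_1 = Z ⊕ Z/2.
  H_2: rank ker ∂_2 − rank ∂_3 = (20 − 20) − 0 = 0, and there is no ∂_3, so H_2 = 0.

(K is a triangulation of the Klein bottle.)

H_0 = Z,  H_1 = Z ⊕ Z/2,  H_2 = 0.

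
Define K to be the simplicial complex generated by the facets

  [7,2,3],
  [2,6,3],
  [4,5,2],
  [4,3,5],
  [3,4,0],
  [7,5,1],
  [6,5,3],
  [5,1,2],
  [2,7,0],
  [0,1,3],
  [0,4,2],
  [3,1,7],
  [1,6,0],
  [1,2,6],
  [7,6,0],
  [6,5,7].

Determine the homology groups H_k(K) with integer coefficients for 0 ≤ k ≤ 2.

H_0 ≅ Z,  H_1 ≅ Z^2,  H_2 ≅ Z.

We work with the vertex ordering 0 < 1 < 2 < 3 < 4 < 5 < 6 < 7. The simplices of K, each written with vertices in increasing order, are:

  0-simplices (8): [0], [1], [2], [3], [4], [5], [6], [7]
  1-simplices (24): (24 of them)
  2-simplices (16): [0,1,3], [0,1,6], [0,2,4], [0,2,7], [0,3,4], [0,6,7], [1,2,5], [1,2,6], [1,3,7], [1,5,7], [2,3,6], [2,3,7], [2,4,5], [3,4,5], [3,5,6], [5,6,7]

Hence C_0 ≅ Z^8, C_1 ≅ Z^24, C_2 ≅ Z^16.

The boundary map ∂_1: C_1 → C_0 is given by ∂[p,q] = [q] − [p]. For instance
  ∂[0,2] = [2] − [0].
As a 8×24 matrix over Z this has rank 7, with invariant factors (1,1,1,1,1,1,1).

The boundary map ∂_2: C_2 → C_1 sends each 2-simplex [p,q,r] to [q,r] − [p,r] + [p,q]. For instance
  ∂[0,2,4] = [2,4] − [0,4] + [0,2],
  ∂[1,3,7] = [3,7] − [1,7] + [1,3].
The 24×16 boundary matrix has rank 15 and Smith normal form diag(1,1,1,1,1,1,1,1,1,1,1,1,1,1,1).

Computing H_k = (kernel of ∂_k) / (image of ∂_{k+1}):

  H_0: rank C_0 − rank ∂_1 = 8 − 7 = 1, and the invariant factors of ∂_1 are all 1, so H_0 ≅ Z.
  H_1: rank ker ∂_1 − rank ∂_2 = (24 − 7) − 15 = 2, and the invariant factors of ∂_2 are all 1, so H_1 ≅ Z^2.
  H_2: rank ker ∂_2 − rank ∂_3 = (16 − 15) − 0 = 1, and there is no ∂_3, so H_2 ≅ Z.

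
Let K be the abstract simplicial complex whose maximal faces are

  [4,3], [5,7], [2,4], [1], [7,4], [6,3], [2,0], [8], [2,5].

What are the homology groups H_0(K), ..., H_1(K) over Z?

H_0 ≅ Z^3,  H_1 ≅ Z.

Order the vertices as 0 < 1 < 2 < 3 < 4 < 5 < 6 < 7 < 8. Listing each simplex with vertices in this order, K has dimension 1 with simplices:

  0-simplices (9): [0], [1], [2], [3], [4], [5], [6], [7], [8]
  1-simplices (7): [0,2], [2,4], [2,5], [3,4], [3,6], [4,7], [5,7]

giving chain groups C_0 ≅ Z^9, C_1 ≅ Z^7.

∂_1: C_1 → C_0 sends each edge [p,q] (with p < q) to q − p.
As a 9×7 matrix over Z this has rank 6, with invariant factors (1,1,1,1,1,1).

Reading off H_k = ker ∂_k / im ∂_{k+1}:

  H_0: rank C_0 − rank ∂_1 = 9 − 6 = 3, and the invariant factors of ∂_1 are all 1, so H_0 = Z^3.
  H_1: rank ker ∂_1 − rank ∂_2 = (7 − 6) − 0 = 1, and there is no ∂_2, so H_1 = Z.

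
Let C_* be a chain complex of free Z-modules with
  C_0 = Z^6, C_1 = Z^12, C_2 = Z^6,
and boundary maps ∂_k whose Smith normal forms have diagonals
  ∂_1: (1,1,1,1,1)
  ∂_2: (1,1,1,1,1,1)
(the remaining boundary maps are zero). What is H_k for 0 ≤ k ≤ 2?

H_0: b_0 = 6 − 0 − 5 = 1; torsion from ∂_1 factors > 1: none. So H_0 ≅ Z.
H_1: b_1 = 12 − 5 − 6 = 1; torsion from ∂_2 factors > 1: none. So H_1 ≅ Z.
H_2: b_2 = 6 − 6 − 0 = 0; torsion from ∂_3 factors > 1: none. So H_2 ≅ 0.

H_0 ≅ Z,  H_1 ≅ Z,  H_2 = 0.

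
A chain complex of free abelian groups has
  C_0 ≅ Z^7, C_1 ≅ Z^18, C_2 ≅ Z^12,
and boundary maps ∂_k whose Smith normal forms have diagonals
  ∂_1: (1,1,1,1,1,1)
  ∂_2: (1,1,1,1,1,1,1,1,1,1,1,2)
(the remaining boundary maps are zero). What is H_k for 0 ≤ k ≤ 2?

H_0 ≅ Z,  H_1 ≅ Z/2,  H_2 = 0.

H_0: b_0 = 7 − 0 − 6 = 1; torsion from ∂_1 factors > 1: none. So H_0 ≅ Z.
H_1: b_1 = 18 − 6 − 12 = 0; torsion from ∂_2 factors > 1: [2]. So H_1 ≅ Z/2.
H_2: b_2 = 12 − 12 − 0 = 0; torsion from ∂_3 factors > 1: none. So H_2 ≅ 0.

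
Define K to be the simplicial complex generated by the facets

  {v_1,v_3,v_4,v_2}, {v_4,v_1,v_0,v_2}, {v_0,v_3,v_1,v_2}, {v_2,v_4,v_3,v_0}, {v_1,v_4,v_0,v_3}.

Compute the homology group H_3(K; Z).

Order the vertices as v_0 < v_1 < v_2 < v_3 < v_4. Listing each simplex with vertices in this order, K has dimension 3 with simplices:

  0-simplices (5): [v_0], [v_1], [v_2], [v_3], [v_4]
  1-simplices (10): [v_0,v_1], [v_0,v_2], [v_0,v_3], [v_0,v_4], [v_1,v_2], [v_1,v_3], [v_1,v_4], [v_2,v_3], [v_2,v_4], [v_3,v_4]
  2-simplices (10): [v_0,v_1,v_2], [v_0,v_1,v_3], [v_0,v_1,v_4], [v_0,v_2,v_3], [v_0,v_2,v_4], [v_0,v_3,v_4], [v_1,v_2,v_3], [v_1,v_2,v_4], [v_1,v_3,v_4], [v_2,v_3,v_4]
  3-simplices (5): [v_0,v_1,v_2,v_3], [v_0,v_1,v_2,v_4], [v_0,v_1,v_3,v_4], [v_0,v_2,v_3,v_4], [v_1,v_2,v_3,v_4]

Hence C_0 ≅ Z^5, C_1 ≅ Z^10, C_2 ≅ Z^10, C_3 ≅ Z^5.

The boundary map ∂_1: C_1 → C_0 is given by ∂[p,q] = [q] − [p].
This gives a 5×10 integer matrix of rank 4; reducing to Smith normal form yields diagonal entries (1,1,1,1).

∂_2: C_2 → C_1 maps a triangle to the signed sum of its edges. For instance
  ∂[v_0,v_1,v_3] = [v_1,v_3] − [v_0,v_3] + [v_0,v_1],
  ∂[v_1,v_2,v_4] = [v_2,v_4] − [v_1,v_4] + [v_1,v_2].
The 10×10 boundary matrix has rank 6 and Smith normal form diag(1,1,1,1,1,1).

Boundary ∂_3: C_3 → C_2 sends each 3-simplex σ to the alternating sum Σ_i (−1)^i (σ with its i-th vertex removed). For instance
  ∂[v_0,v_1,v_2,v_3] = [v_1,v_2,v_3] − [v_0,v_2,v_3] + [v_0,v_1,v_3] − [v_0,v_1,v_2],
  ∂[v_0,v_1,v_2,v_4] = [v_1,v_2,v_4] − [v_0,v_2,v_4] + [v_0,v_1,v_4] − [v_0,v_1,v_2].
The 10×5 boundary matrix has rank 4 and Smith normal form diag(1,1,1,1).

Computing H_k = (kernel of ∂_k) / (image of ∂_{k+1}):

  H_3: rank ker ∂_3 − rank ∂_4 = (5 − 4) − 0 = 1, and there is no ∂_4, so H_3 = Z.

H_3 = Z.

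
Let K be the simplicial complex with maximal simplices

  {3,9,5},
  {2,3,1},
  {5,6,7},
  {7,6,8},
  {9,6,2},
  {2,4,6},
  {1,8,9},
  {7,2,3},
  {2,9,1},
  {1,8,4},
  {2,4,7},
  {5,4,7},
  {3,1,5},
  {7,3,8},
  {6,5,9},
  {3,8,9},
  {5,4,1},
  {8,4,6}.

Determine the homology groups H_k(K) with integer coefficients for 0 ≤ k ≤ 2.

H_0 = Z,  H_1 = Z ⊕ Z/2,  H_2 = 0.

K has 9 vertices, 27 edges, 18 triangles.
rank ∂_0 = 0, rank ∂_1 = 8 ⇒ b_0 = 9 − 0 − 8 = 1; all invariant factors of ∂_1 are 1 so no torsion. So H_0 ≅ Z.
rank ∂_1 = 8, rank ∂_2 = 18 ⇒ b_1 = 27 − 8 − 18 = 1; ∂_2 has invariant factor(s) [2] giving torsion. So H_1 ≅ Z ⊕ Z/2.
rank ∂_2 = 18, rank ∂_3 = 0 ⇒ b_2 = 18 − 18 − 0 = 0. So H_2 ≅ 0.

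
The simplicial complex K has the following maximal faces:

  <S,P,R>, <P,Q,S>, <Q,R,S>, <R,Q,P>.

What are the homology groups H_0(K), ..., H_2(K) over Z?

H_0 ≅ Z,  H_1 = 0,  H_2 ≅ Z.

Take the total order P < Q < R < S on the vertex set. Then K (dimension 2) consists of the simplices:

  0-simplices (4): P, Q, R, S
  1-simplices (6): PQ, PR, PS, QR, QS, RS
  2-simplices (4): PQR, PQS, PRS, QRS

Hence C_0 ≅ Z^4, C_1 ≅ Z^6, C_2 ≅ Z^4.

Boundary ∂_1: C_1 → C_0 sends each edge [p,q] (with p < q) to q − p. For instance
  ∂RS = S − R.
The resulting 4×6 matrix has rank 3, and its Smith normal form has invariant factors (1,1,1).

∂_2: C_2 → C_1 sends each 2-simplex [p,q,r] to [q,r] − [p,r] + [p,q]. For instance
  ∂PQR = QR − PR + PQ,
  ∂PRS = RS − PS + PR.
The 6×4 boundary matrix has rank 3 and Smith normal form diag(1,1,1).

Now H_k = ker ∂_k / im ∂_{k+1}, so:

  H_0: rank C_0 − rank ∂_1 = 4 − 3 = 1, and the invariant factors of ∂_1 are all 1, so H_0 = Z.
  H_1: rank ker ∂_1 − rank ∂_2 = (6 − 3) − 3 = 0, and the invariant factors of ∂_2 are all 1, so H_1 = 0.
  H_2: rank ker ∂_2 − rank ∂_3 = (4 − 3) − 0 = 1, and there is no ∂_3, so H_2 = Z.

As a check, the Euler characteristic is 4 − 6 + 4 = 2, which agrees with 1 − 0 + 1 = 2.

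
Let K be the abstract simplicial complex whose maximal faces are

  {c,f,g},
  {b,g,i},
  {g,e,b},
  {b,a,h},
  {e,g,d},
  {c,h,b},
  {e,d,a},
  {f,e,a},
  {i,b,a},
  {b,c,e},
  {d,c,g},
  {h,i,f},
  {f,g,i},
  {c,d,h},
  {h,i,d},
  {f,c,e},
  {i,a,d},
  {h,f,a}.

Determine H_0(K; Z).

H_0 = Z.

K has 9 vertices, 27 edges, 18 triangles.
rank ∂_0 = 0, rank ∂_1 = 8 ⇒ b_0 = 9 − 0 − 8 = 1; all invariant factors of ∂_1 are 1 so no torsion. So H_0 ≅ Z.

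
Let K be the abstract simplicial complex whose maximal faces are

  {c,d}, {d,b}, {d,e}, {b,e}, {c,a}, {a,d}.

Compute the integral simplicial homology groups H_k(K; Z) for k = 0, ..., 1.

Fix the vertex order a < b < c < d < e and write every simplex with vertices in increasing order. Then dim K = 1 and the simplices of K are:

  0-simplices (5): a, b, c, d, e
  1-simplices (6): ac, ad, bd, be, cd, de

so the chain groups are C_0 ≅ Z^5, C_1 ≅ Z^6.

The boundary map ∂_1: C_1 → C_0 maps an edge to its endpoints' difference, ∂[p,q] = q − p. For instance
  ∂ad = d − a.
The 5×6 boundary matrix has rank 4 and Smith normal form diag(1,1,1,1).

From H_k ≅ ker(∂_k) / im(∂_{k+1}) we obtain:

  H_0: rank C_0 − rank ∂_1 = 5 − 4 = 1, and the invariant factors of ∂_1 are all 1, so H_0 = Z.
  H_1: rank ker ∂_1 − rank ∂_2 = (6 − 4) − 0 = 2, and there is no ∂_2, so H_1 = Z^2.

H_0 = Z,  H_1 = Z^2.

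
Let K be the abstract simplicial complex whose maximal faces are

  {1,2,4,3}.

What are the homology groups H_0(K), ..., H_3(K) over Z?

Fix the vertex order 1 < 2 < 3 < 4 and write every simplex with vertices in increasing order. Then dim K = 3 and the simplices of K are:

  0-simplices (4): [1], [2], [3], [4]
  1-simplices (6): [1,2], [1,3], [1,4], [2,3], [2,4], [3,4]
  2-simplices (4): [1,2,3], [1,2,4], [1,3,4], [2,3,4]
  3-simplices (1): [1,2,3,4]

giving chain groups C_0 ≅ Z^4, C_1 ≅ Z^6, C_2 ≅ Z^4, C_3 ≅ Z^1.

∂_1: C_1 → C_0 sends each edge [p,q] (with p < q) to q − p. For instance
  ∂[1,4] = [4] − [1].
The 4×6 boundary matrix has rank 3 and Smith normal form diag(1,1,1).

Boundary ∂_2: C_2 → C_1 sends each 2-simplex [p,q,r] to [q,r] − [p,r] + [p,q]. For instance
  ∂[1,2,3] = [2,3] − [1,3] + [1,2],
  ∂[1,3,4] = [3,4] − [1,4] + [1,3].
This gives a 6×4 integer matrix of rank 3; reducing to Smith normal form yields diagonal entries (1,1,1).

The boundary map ∂_3: C_3 → C_2 sends each 3-simplex σ to the alternating sum Σ_i (−1)^i (σ with its i-th vertex removed). For instance
  ∂[1,2,3,4] = [2,3,4] − [1,3,4] + [1,2,4] − [1,2,3].
The resulting 4×1 matrix has rank 1, and its Smith normal form has invariant factors (1).

Now H_k = ker ∂_k / im ∂_{k+1}, so:

  H_0: rank C_0 − rank ∂_1 = 4 − 3 = 1, and the invariant factors of ∂_1 are all 1, so H_0 ≅ Z.
  H_1: rank ker ∂_1 − rank ∂_2 = (6 − 3) − 3 = 0, and the invariant factors of ∂_2 are all 1, so H_1 ≅ 0.
  H_2: rank ker ∂_2 − rank ∂_3 = (4 − 3) − 1 = 0, and the invariant factors of ∂_3 are all 1, so H_2 ≅ 0.
  H_3: rank ker ∂_3 − rank ∂_4 = (1 − 1) − 0 = 0, and there is no ∂_4, so H_3 ≅ 0.

(K is a triangulation of the 3-simplex.)

H_0 ≅ Z,  H_1 = 0,  H_2 = 0,  H_3 = 0.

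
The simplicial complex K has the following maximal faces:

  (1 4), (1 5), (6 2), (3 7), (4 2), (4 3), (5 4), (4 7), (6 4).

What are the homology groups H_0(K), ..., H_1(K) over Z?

H_0 = Z,  H_1 = Z^3.

Fix the vertex order 1 < 2 < 3 < 4 < 5 < 6 < 7 and write every simplex with vertices in increasing order. Then dim K = 1 and the simplices of K are:

  0-simplices (7): [1], [2], [3], [4], [5], [6], [7]
  1-simplices (9): [1,4], [1,5], [2,4], [2,6], [3,4], [3,7], [4,5], [4,6], [4,7]

so the chain groups are C_0 ≅ Z^7, C_1 ≅ Z^9.

The boundary map ∂_1: C_1 → C_0 is given by ∂[p,q] = [q] − [p]. For instance
  ∂[4,7] = [7] − [4].
The resulting 7×9 matrix has rank 6, and its Smith normal form has invariant factors (1,1,1,1,1,1).

From H_k ≅ ker(∂_k) / im(∂_{k+1}) we obtain:

  H_0: rank C_0 − rank ∂_1 = 7 − 6 = 1, and the invariant factors of ∂_1 are all 1, so H_0 = Z.
  H_1: rank ker ∂_1 − rank ∂_2 = (9 − 6) − 0 = 3, and there is no ∂_2, so H_1 = Z^3.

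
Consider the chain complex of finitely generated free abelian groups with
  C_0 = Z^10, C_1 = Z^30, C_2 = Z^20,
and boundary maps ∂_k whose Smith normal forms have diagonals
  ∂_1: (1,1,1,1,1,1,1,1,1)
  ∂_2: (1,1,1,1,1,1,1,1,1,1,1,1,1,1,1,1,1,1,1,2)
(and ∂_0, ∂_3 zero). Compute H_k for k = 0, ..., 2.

H_0 = Z,  H_1 = Z × Z/2,  H_2 = 0.

H_0: b_0 = 10 − 0 − 9 = 1; torsion from ∂_1 factors > 1: none. So H_0 = Z.
H_1: b_1 = 30 − 9 − 20 = 1; torsion from ∂_2 factors > 1: [2]. So H_1 = Z × Z/2.
H_2: b_2 = 20 − 20 − 0 = 0; torsion from ∂_3 factors > 1: none. So H_2 = 0.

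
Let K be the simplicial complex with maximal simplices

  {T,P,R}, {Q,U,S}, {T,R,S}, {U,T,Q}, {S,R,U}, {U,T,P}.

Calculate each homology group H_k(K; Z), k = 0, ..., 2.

H_0 = Z,  H_1 = Z,  H_2 = 0.

Fix the vertex order P < Q < R < S < T < U and write every simplex with vertices in increasing order. Then dim K = 2 and the simplices of K are:

  0-simplices (6): P, Q, R, S, T, U
  1-simplices (12): PR, PT, PU, QS, QT, QU, RS, RT, RU, ST, SU, TU
  2-simplices (6): PRT, PTU, QSU, QTU, RST, RSU

giving chain groups C_0 ≅ Z^6, C_1 ≅ Z^12, C_2 ≅ Z^6.

The boundary map ∂_1: C_1 → C_0 sends each edge [p,q] (with p < q) to q − p.
This gives a 6×12 integer matrix of rank 5; reducing to Smith normal form yields diagonal entries (1,1,1,1,1).

The boundary map ∂_2: C_2 → C_1 acts by ∂[p,q,r] = [q,r] − [p,r] + [p,q]. For instance
  ∂QSU = SU − QU + QS,
  ∂PTU = TU − PU + PT.
This gives a 12×6 integer matrix of rank 6; reducing to Smith normal form yields diagonal entries (1,1,1,1,1,1).

Now H_k = ker ∂_k / im ∂_{k+1}, so:

  H_0: rank C_0 − rank ∂_1 = 6 − 5 = 1, and the invariant factors of ∂_1 are all 1, so H_0 = Z.
  H_1: rank ker ∂_1 − rank ∂_2 = (12 − 5) − 6 = 1, and the invariant factors of ∂_2 are all 1, so H_1 = Z.
  H_2: rank ker ∂_2 − rank ∂_3 = (6 − 6) − 0 = 0, and there is no ∂_3, so H_2 = 0.

As a check, the Euler characteristic is 6 − 12 + 6 = 0, which agrees with 1 − 1 + 0 = 0.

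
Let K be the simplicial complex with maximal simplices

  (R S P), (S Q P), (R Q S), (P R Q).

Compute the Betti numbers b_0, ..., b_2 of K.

Order the vertices as P < Q < R < S. Listing each simplex with vertices in this order, K has dimension 2 with simplices:

  0-simplices (4): P, Q, R, S
  1-simplices (6): PQ, PR, PS, QR, QS, RS
  2-simplices (4): PQR, PQS, PRS, QRS

giving chain groups C_0 ≅ Z^4, C_1 ≅ Z^6, C_2 ≅ Z^4.

Boundary ∂_1: C_1 → C_0 is given by ∂[p,q] = [q] − [p]. For instance
  ∂PR = R − P.
The resulting 4×6 matrix has rank 3, and its Smith normal form has invariant factors (1,1,1).

∂_2: C_2 → C_1 maps a triangle to the signed sum of its edges. For instance
  ∂PQR = QR − PR + PQ,
  ∂QRS = RS − QS + QR.
The 6×4 boundary matrix has rank 3 and Smith normal form diag(1,1,1).

From H_k ≅ ker(∂_k) / im(∂_{k+1}) we obtain:

  H_0: rank C_0 − rank ∂_1 = 4 − 3 = 1, and the invariant factors of ∂_1 are all 1, so H_0 = Z.
  H_1: rank ker ∂_1 − rank ∂_2 = (6 − 3) − 3 = 0, and the invariant factors of ∂_2 are all 1, so H_1 = 0.
  H_2: rank ker ∂_2 − rank ∂_3 = (4 − 3) − 0 = 1, and there is no ∂_3, so H_2 = Z.

As a check, the Euler characteristic is 4 − 6 + 4 = 2, which agrees with 1 − 0 + 1 = 2.

Hence the Betti numbers are b_0 = 1, b_1 = 0, b_2 = 1.

b_0 = 1, b_1 = 0, b_2 = 1.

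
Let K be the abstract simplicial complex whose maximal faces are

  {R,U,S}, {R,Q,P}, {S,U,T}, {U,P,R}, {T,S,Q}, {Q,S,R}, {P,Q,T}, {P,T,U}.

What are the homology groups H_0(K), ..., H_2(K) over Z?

K has 6 vertices, 12 edges, 8 triangles.
rank ∂_0 = 0, rank ∂_1 = 5 ⇒ b_0 = 6 − 0 − 5 = 1; all invariant factors of ∂_1 are 1 so no torsion. So H_0 = Z.
rank ∂_1 = 5, rank ∂_2 = 7 ⇒ b_1 = 12 − 5 − 7 = 0; all invariant factors of ∂_2 are 1 so no torsion. So H_1 = 0.
rank ∂_2 = 7, rank ∂_3 = 0 ⇒ b_2 = 8 − 7 − 0 = 1. So H_2 = Z.

H_0 = Z,  H_1 = 0,  H_2 = Z.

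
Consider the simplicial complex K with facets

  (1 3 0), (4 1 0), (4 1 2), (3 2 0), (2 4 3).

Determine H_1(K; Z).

H_1 = Z.

Take the total order 0 < 1 < 2 < 3 < 4 on the vertex set. Then K (dimension 2) consists of the simplices:

  0-simplices (5): [0], [1], [2], [3], [4]
  1-simplices (10): [0,1], [0,2], [0,3], [0,4], [1,2], [1,3], [1,4], [2,3], [2,4], [3,4]
  2-simplices (5): [0,1,3], [0,1,4], [0,2,3], [1,2,4], [2,3,4]

Hence C_0 ≅ Z^5, C_1 ≅ Z^10, C_2 ≅ Z^5.

The boundary map ∂_1: C_1 → C_0 maps an edge to its endpoints' difference, ∂[p,q] = q − p. For instance
  ∂[3,4] = [4] − [3].
As a 5×10 matrix over Z this has rank 4, with invariant factors (1,1,1,1).

∂_2: C_2 → C_1 sends each 2-simplex [p,q,r] to [q,r] − [p,r] + [p,q]. For instance
  ∂[2,3,4] = [3,4] − [2,4] + [2,3],
  ∂[0,2,3] = [2,3] − [0,3] + [0,2].
The resulting 10×5 matrix has rank 5, and its Smith normal form has invariant factors (1,1,1,1,1).

Reading off H_k = ker ∂_k / im ∂_{k+1}:

  H_1: rank ker ∂_1 − rank ∂_2 = (10 − 4) − 5 = 1, and the invariant factors of ∂_2 are all 1, so H_1 ≅ Z.

(K is a triangulation of the Möbius band.)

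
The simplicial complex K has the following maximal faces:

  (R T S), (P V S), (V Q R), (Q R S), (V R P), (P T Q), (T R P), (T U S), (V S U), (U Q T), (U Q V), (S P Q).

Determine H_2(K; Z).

H_2 ≅ 0.

Fix the vertex order P < Q < R < S < T < U < V and write every simplex with vertices in increasing order. Then dim K = 2 and the simplices of K are:

  0-simplices (7): P, Q, R, S, T, U, V
  1-simplices (18): PQ, PR, PS, PT, PV, QR, QS, QT, QU, QV, RS, RT, RV, ST, SU, SV, TU, UV
  2-simplices (12): PQS, PQT, PRT, PRV, PSV, QRS, QRV, QTU, QUV, RST, STU, SUV

giving chain groups C_0 ≅ Z^7, C_1 ≅ Z^18, C_2 ≅ Z^12.

The boundary map ∂_1: C_1 → C_0 maps an edge to its endpoints' difference, ∂[p,q] = q − p.
This gives a 7×18 integer matrix of rank 6; reducing to Smith normal form yields diagonal entries (1,1,1,1,1,1).

∂_2: C_2 → C_1 maps a triangle to the signed sum of its edges. For instance
  ∂PRV = RV − PV + PR,
  ∂PQS = QS − PS + PQ.
This gives a 18×12 integer matrix of rank 12; reducing to Smith normal form yields diagonal entries (1,1,1,1,1,1,1,1,1,1,1,2).

Reading off H_k = ker ∂_k / im ∂_{k+1}:

  H_2: rank ker ∂_2 − rank ∂_3 = (12 − 12) − 0 = 0, and there is no ∂_3, so H_2 ≅ 0.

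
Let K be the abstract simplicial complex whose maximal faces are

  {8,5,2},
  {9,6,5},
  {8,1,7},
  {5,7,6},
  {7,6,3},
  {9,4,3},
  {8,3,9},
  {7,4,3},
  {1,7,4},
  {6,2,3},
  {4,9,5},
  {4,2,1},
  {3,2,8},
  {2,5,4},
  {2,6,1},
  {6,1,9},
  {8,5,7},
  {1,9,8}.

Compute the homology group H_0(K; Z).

Fix the vertex order 1 < 2 < 3 < 4 < 5 < 6 < 7 < 8 < 9 and write every simplex with vertices in increasing order. Then dim K = 2 and the simplices of K are:

  0-simplices (9): [1], [2], [3], [4], [5], [6], [7], [8], [9]
  1-simplices (27): (27 of them)
  2-simplices (18): [1,2,4], [1,2,6], [1,4,7], [1,6,9], [1,7,8], [1,8,9], [2,3,6], [2,3,8], [2,4,5], [2,5,8], [3,4,7], [3,4,9], [3,6,7], [3,8,9], [4,5,9], [5,6,7], [5,6,9], [5,7,8]

Hence C_0 ≅ Z^9, C_1 ≅ Z^27, C_2 ≅ Z^18.

The boundary map ∂_1: C_1 → C_0 maps an edge to its endpoints' difference, ∂[p,q] = q − p. For instance
  ∂[1,4] = [4] − [1].
As a 9×27 matrix over Z this has rank 8, with invariant factors (1,1,1,1,1,1,1,1).

The boundary map ∂_2: C_2 → C_1 acts by ∂[p,q,r] = [q,r] − [p,r] + [p,q]. For instance
  ∂[1,4,7] = [4,7] − [1,7] + [1,4],
  ∂[3,8,9] = [8,9] − [3,9] + [3,8].
The 27×18 boundary matrix has rank 17 and Smith normal form diag(1,1,1,1,1,1,1,1,1,1,1,1,1,1,1,1,1).

Reading off H_k = ker ∂_k / im ∂_{k+1}:

  H_0: rank C_0 − rank ∂_1 = 9 − 8 = 1, and the invariant factors of ∂_1 are all 1, so H_0 ≅ Z.

H_0 = Z.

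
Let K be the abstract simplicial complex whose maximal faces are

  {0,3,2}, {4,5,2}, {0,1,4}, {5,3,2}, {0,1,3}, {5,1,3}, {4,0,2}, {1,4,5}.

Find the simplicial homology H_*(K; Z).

Take the total order 0 < 1 < 2 < 3 < 4 < 5 on the vertex set. Then K (dimension 2) consists of the simplices:

  0-simplices (6): [0], [1], [2], [3], [4], [5]
  1-simplices (12): [0,1], [0,2], [0,3], [0,4], [1,3], [1,4], [1,5], [2,3], [2,4], [2,5], [3,5], [4,5]
  2-simplices (8): [0,1,3], [0,1,4], [0,2,3], [0,2,4], [1,3,5], [1,4,5], [2,3,5], [2,4,5]

so the chain groups are C_0 ≅ Z^6, C_1 ≅ Z^12, C_2 ≅ Z^8.

The boundary map ∂_1: C_1 → C_0 is given by ∂[p,q] = [q] − [p].
The resulting 6×12 matrix has rank 5, and its Smith normal form has invariant factors (1,1,1,1,1).

Boundary ∂_2: C_2 → C_1 maps a triangle to the signed sum of its edges. For instance
  ∂[0,2,4] = [2,4] − [0,4] + [0,2],
  ∂[2,4,5] = [4,5] − [2,5] + [2,4].
As a 12×8 matrix over Z this has rank 7, with invariant factors (1,1,1,1,1,1,1).

Now H_k = ker ∂_k / im ∂_{k+1}, so:

  H_0: rank C_0 − rank ∂_1 = 6 − 5 = 1, and the invariant factors of ∂_1 are all 1, so H_0 = Z.
  H_1: rank ker ∂_1 − rank ∂_2 = (12 − 5) − 7 = 0, and the invariant factors of ∂_2 are all 1, so H_1 = 0.
  H_2: rank ker ∂_2 − rank ∂_3 = (8 − 7) − 0 = 1, and there is no ∂_3, so H_2 = Z.

As a check, the Euler characteristic is 6 − 12 + 8 = 2, which agrees with 1 − 0 + 1 = 2.
(K is a triangulation of the 2-sphere S^2.)

H_0 = Z,  H_1 = 0,  H_2 = Z.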